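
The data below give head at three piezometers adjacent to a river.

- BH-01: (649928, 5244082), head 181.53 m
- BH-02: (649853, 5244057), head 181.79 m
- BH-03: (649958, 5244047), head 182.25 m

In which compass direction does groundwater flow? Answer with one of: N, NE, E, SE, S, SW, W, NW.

Differences from BH-01: to BH-02 (Δx, Δy, Δh) = (-75, -25, +0.26); to BH-03 = (30, -35, +0.72).
Determinant of the coordinate differences = (-75)·(-35) − 30·(-25) = 3375.
∂h/∂x = [(+0.26)·(-35) − (+0.72)·(-25)] / 3375 = +0.002637
∂h/∂y = [(-75)·(+0.72) − 30·(+0.26)] / 3375 = -0.01831
Flow = −∇h = (-0.002637 east, +0.01831 north), which points north.

N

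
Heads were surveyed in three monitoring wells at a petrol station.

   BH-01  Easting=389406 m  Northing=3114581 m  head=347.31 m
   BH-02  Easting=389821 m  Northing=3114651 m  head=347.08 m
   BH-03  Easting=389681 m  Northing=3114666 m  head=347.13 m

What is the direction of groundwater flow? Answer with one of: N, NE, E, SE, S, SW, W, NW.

With h = a·x + b·y + c and BH-01 as origin, the differences give:
  415·a + 70·b = -0.23
  275·a + 85·b = -0.18
Eliminate b (×85 and ×70, subtract): 16025·a = -6.950 → a = ∂h/∂x = -0.0004337
Back-substitute: b = ∂h/∂y = -0.0007145.
Flow = −∇h = (+0.0004337 east, +0.0007145 north), which points northeast.

NE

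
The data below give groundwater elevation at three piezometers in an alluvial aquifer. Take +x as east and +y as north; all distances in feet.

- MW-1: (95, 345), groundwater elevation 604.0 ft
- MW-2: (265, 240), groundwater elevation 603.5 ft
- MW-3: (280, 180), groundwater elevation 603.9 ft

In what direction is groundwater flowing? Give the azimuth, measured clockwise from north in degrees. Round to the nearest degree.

Differences from MW-1: to MW-2 (Δx, Δy, Δh) = (170, -105, -0.5); to MW-3 = (185, -165, -0.1).
Determinant of the coordinate differences = 170·(-165) − 185·(-105) = -8625.
∂h/∂x = [(-0.5)·(-165) − (-0.1)·(-105)] / -8625 = -0.008348
∂h/∂y = [170·(-0.1) − 185·(-0.5)] / -8625 = -0.008754
Flow direction (−∇h) has components (+0.008348 E, +0.008754 N).
Azimuth = atan2(E, N) = atan2(+0.008348, +0.008754) = 43.6° ≈ 044°.

044°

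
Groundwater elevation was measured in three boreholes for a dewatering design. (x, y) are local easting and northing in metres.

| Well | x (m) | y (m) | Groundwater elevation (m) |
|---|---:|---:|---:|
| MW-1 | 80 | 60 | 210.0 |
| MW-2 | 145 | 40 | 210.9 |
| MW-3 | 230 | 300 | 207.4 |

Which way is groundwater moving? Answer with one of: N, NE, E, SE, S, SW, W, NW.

NW

Taking MW-1 as reference: MW-2−MW-1 = (65, -20, +0.9); MW-3−MW-1 = (150, 240, -2.6).
Determinant of the coordinate differences = 65·240 − 150·(-20) = 18600.
∂h/∂x = [(+0.9)·240 − (-2.6)·(-20)] / 18600 = +0.008817
∂h/∂y = [65·(-2.6) − 150·(+0.9)] / 18600 = -0.01634
Flow = −∇h = (-0.008817 east, +0.01634 north), which points northwest.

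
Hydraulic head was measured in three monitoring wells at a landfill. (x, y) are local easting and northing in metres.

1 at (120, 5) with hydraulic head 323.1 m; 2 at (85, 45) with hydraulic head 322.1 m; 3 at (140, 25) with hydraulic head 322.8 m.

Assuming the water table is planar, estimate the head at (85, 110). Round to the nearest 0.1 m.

Three-point gradient (reference 1): Δ to 2 = (-35, 40, -1.0), Δ to 3 = (20, 20, -0.3).
∂h/∂x = +0.005333, ∂h/∂y = -0.02033 (det = -1500).
h(85, 110) = 323.1 + (+0.005333)·(-35) + (-0.02033)·(105) = 323.1 -0.187 -2.135 = 320.778 m.

320.8 m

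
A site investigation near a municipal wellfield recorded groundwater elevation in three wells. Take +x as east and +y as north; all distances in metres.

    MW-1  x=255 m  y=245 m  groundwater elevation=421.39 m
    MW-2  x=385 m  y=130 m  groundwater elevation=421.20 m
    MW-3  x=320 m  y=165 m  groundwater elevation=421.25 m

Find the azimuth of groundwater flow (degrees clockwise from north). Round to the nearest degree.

189°

Three-point gradient (reference MW-1): Δ to MW-2 = (130, -115, -0.19), Δ to MW-3 = (65, -80, -0.14).
∂h/∂x = +0.0003077, ∂h/∂y = +0.002000 (det = -2925).
Flow direction (−∇h) has components (-0.0003077 E, -0.002000 N).
Azimuth = atan2(E, N) = atan2(-0.0003077, -0.002000) = 188.7° ≈ 189°.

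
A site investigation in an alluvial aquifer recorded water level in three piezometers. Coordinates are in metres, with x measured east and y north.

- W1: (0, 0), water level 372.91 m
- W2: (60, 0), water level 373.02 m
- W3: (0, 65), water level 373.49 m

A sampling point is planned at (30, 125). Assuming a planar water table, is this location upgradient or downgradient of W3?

upgradient

∂h/∂x = (373.02 − 372.91) / (60 − 0) = +0.001833
∂h/∂y = (373.49 − 372.91) / (65 − 0) = +0.008923
Head at (30, 125) = 372.91 + (+0.001833)·(30) + (+0.008923)·(125) = 374.08 m.
That is higher than the 373.49 m at W3, so the point is upgradient.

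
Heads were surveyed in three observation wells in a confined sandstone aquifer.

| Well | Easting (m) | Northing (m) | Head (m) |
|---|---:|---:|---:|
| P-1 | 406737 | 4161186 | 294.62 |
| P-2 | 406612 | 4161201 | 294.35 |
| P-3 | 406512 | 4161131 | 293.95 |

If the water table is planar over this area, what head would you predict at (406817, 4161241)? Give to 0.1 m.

294.9 m

Differences from P-1: to P-2 (Δx, Δy, Δh) = (-125, 15, -0.27); to P-3 = (-225, -55, -0.67).
Solve a·Δx + b·Δy = Δh: det = (-125)·(-55) − (-225)·15 = 10250.
∂h/∂x = [(-0.27)·(-55) − (-0.67)·15] / 10250 = +0.002429
∂h/∂y = [(-125)·(-0.67) − (-225)·(-0.27)] / 10250 = +0.002244
h(406817, 4161241) = 294.62 + (+0.002429)·(80) + (+0.002244)·(55) = 294.62 +0.194 +0.123 = 294.938 m.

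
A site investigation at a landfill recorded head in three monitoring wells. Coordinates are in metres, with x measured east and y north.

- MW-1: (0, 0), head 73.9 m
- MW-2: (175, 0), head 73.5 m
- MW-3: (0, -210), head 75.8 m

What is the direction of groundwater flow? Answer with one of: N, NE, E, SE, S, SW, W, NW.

∂h/∂x = (73.5 − 73.9) / (175 − 0) = -0.002286
∂h/∂y = (75.8 − 73.9) / (-210 − 0) = -0.009048
Flow = −∇h = (+0.002286 east, +0.009048 north), which points north.

N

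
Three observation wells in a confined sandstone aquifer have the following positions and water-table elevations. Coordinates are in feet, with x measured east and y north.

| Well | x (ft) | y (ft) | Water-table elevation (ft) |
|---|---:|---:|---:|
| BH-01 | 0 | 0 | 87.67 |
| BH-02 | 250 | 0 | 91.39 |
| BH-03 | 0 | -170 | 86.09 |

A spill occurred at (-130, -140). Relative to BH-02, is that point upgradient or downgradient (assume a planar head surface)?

∂h/∂x = (91.39 − 87.67) / (250 − 0) = +0.01488
∂h/∂y = (86.09 − 87.67) / (-170 − 0) = +0.009294
Head at (-130, -140) = 87.67 + (+0.01488)·(-130) + (+0.009294)·(-140) = 84.43 ft.
That is lower than the 91.39 ft at BH-02, so the point is downgradient.

downgradient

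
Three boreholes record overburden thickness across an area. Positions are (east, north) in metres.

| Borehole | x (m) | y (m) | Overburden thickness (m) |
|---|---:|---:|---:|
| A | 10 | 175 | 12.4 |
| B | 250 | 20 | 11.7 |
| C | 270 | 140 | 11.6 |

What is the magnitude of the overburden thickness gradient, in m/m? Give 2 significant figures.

0.0031 m/m

Taking A as reference: B−A = (240, -155, -0.7); C−A = (260, -35, -0.8).
Determinant of the coordinate differences = 240·(-35) − 260·(-155) = 31900.
∂d/∂x = [(-0.7)·(-35) − (-0.8)·(-155)] / 31900 = -0.003119
∂d/∂y = [240·(-0.8) − 260·(-0.7)] / 31900 = -0.0003135
|∇f| = √(-0.003119² + -0.0003135²) = 0.003135 m/m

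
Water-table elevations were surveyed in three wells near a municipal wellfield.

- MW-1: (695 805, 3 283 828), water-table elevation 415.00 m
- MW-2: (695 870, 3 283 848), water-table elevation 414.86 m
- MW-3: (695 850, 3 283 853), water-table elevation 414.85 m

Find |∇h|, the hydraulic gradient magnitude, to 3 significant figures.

Taking MW-1 as reference: MW-2−MW-1 = (65, 20, -0.14); MW-3−MW-1 = (45, 25, -0.15).
Determinant of the coordinate differences = 65·25 − 45·20 = 725.
∂h/∂x = [(-0.14)·25 − (-0.15)·20] / 725 = -0.0006897
∂h/∂y = [65·(-0.15) − 45·(-0.14)] / 725 = -0.004759
|∇h| = √(-0.0006897² + -0.004759²) = 0.004809

0.00481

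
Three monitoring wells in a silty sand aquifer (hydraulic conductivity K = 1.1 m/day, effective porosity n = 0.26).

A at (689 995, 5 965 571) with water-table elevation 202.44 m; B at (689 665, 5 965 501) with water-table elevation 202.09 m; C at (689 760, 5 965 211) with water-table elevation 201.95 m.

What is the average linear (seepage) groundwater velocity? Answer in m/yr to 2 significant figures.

1.8 m/yr

Taking A as reference: B−A = (-330, -70, -0.35); C−A = (-235, -360, -0.49).
Determinant of the coordinate differences = (-330)·(-360) − (-235)·(-70) = 102350.
∂h/∂x = [(-0.35)·(-360) − (-0.49)·(-70)] / 102350 = +0.0008959
∂h/∂y = [(-330)·(-0.49) − (-235)·(-0.35)] / 102350 = +0.0007763
|∇h| = √(0.0008959² + 0.0007763²) = 0.001185
Seepage velocity v = K·i/n = 1.1 × 0.001185 / 0.26 = 0.005013 m/day = 1.831 m/yr.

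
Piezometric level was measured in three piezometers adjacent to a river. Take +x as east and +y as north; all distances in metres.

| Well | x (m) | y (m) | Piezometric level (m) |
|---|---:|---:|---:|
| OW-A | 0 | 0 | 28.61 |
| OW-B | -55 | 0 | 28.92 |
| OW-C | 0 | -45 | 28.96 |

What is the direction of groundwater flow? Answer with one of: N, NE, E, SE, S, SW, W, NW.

∂h/∂x = (28.92 − 28.61) / (-55 − 0) = -0.005636
∂h/∂y = (28.96 − 28.61) / (-45 − 0) = -0.007778
Flow = −∇h = (+0.005636 east, +0.007778 north), which points northeast.

NE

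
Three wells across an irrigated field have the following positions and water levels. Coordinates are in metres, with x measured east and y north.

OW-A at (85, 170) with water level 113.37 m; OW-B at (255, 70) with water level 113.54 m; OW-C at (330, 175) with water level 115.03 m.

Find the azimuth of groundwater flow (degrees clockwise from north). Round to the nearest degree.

215°

Differences from OW-A: to OW-B (Δx, Δy, Δh) = (170, -100, +0.17); to OW-C = (245, 5, +1.66).
Solve a·Δx + b·Δy = Δh: det = 170·5 − 245·(-100) = 25350.
∂h/∂x = [(+0.17)·5 − (+1.66)·(-100)] / 25350 = +0.006582
∂h/∂y = [170·(+1.66) − 245·(+0.17)] / 25350 = +0.009489
Flow direction (−∇h) has components (-0.006582 E, -0.009489 N).
Azimuth = atan2(E, N) = atan2(-0.006582, -0.009489) = 214.7° ≈ 215°.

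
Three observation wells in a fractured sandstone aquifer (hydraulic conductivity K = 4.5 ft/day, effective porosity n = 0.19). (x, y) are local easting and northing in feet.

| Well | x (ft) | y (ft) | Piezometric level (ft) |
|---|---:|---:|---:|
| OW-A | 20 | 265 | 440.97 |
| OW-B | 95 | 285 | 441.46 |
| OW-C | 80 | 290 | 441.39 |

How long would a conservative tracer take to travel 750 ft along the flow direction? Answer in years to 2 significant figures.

13 years

Differences from OW-A: to OW-B (Δx, Δy, Δh) = (75, 20, +0.49); to OW-C = (60, 25, +0.42).
Solve a·Δx + b·Δy = Δh: det = 75·25 − 60·20 = 675.
∂h/∂x = [(+0.49)·25 − (+0.42)·20] / 675 = +0.005704
∂h/∂y = [75·(+0.42) − 60·(+0.49)] / 675 = +0.003111
|∇h| = √(0.005704² + 0.003111²) = 0.006497
Seepage velocity v = K·i/n = 4.5 × 0.006497 / 0.19 = 0.1539 ft/day.
t = 750 / 0.1539 = 4873 days = 13.3 years.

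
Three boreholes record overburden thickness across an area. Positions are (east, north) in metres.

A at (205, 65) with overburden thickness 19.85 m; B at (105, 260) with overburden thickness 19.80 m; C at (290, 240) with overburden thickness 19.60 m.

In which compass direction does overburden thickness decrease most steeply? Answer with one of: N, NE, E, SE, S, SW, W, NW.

NE

Taking A as reference: B−A = (-100, 195, -0.05); C−A = (85, 175, -0.25).
Determinant of the coordinate differences = (-100)·175 − 85·195 = -34075.
∂d/∂x = [(-0.05)·175 − (-0.25)·195] / -34075 = -0.001174
∂d/∂y = [(-100)·(-0.25) − 85·(-0.05)] / -34075 = -0.0008584
Steepest decrease is along −∇f = (+0.001174 E, +0.0008584 N) → northeast.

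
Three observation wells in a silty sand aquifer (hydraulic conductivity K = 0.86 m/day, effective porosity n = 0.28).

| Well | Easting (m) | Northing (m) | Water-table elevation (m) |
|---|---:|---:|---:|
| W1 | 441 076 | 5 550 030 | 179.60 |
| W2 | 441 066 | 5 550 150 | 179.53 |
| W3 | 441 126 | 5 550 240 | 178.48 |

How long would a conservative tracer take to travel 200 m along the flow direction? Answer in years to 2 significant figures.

12 years

Taking W1 as reference: W2−W1 = (-10, 120, -0.07); W3−W1 = (50, 210, -1.12).
Solve a·Δx + b·Δy = Δh: det = (-10)·210 − 50·120 = -8100.
∂h/∂x = [(-0.07)·210 − (-1.12)·120] / -8100 = -0.01478
∂h/∂y = [(-10)·(-1.12) − 50·(-0.07)] / -8100 = -0.001815
|∇h| = √(-0.01478² + -0.001815²) = 0.01489
Seepage velocity v = K·i/n = 0.86 × 0.01489 / 0.28 = 0.04573 m/day.
t = 200 / 0.04573 = 4373 days = 12 years.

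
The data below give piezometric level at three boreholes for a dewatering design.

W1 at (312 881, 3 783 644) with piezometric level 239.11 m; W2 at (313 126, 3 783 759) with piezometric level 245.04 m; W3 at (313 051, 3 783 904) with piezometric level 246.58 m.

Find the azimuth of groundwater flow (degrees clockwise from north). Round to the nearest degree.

220°

Differences from W1: to W2 (Δx, Δy, Δh) = (245, 115, +5.93); to W3 = (170, 260, +7.47).
Solve a·Δx + b·Δy = Δh: det = 245·260 − 170·115 = 44150.
∂h/∂x = [(+5.93)·260 − (+7.47)·115] / 44150 = +0.01546
∂h/∂y = [245·(+7.47) − 170·(+5.93)] / 44150 = +0.01862
Flow direction (−∇h) has components (-0.01546 E, -0.01862 N).
Azimuth = atan2(E, N) = atan2(-0.01546, -0.01862) = 219.7° ≈ 220°.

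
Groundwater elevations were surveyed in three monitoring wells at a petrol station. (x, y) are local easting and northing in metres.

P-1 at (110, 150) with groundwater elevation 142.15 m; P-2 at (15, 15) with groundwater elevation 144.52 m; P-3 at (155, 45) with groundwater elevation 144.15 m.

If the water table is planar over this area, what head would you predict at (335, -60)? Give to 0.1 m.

146.3 m

With h = a·x + b·y + c and P-1 as origin, the differences give:
  (-95)·a + (-135)·b = +2.37
  45·a + (-105)·b = +2.00
Eliminate b (×(-105) and ×(-135), subtract): 16050·a = 21.150 → a = ∂h/∂x = +0.001318
Back-substitute: b = ∂h/∂y = -0.01848.
h(335, -60) = 142.15 + (+0.001318)·(225) + (-0.01848)·(-210) = 142.15 +0.296 +3.881 = 146.328 m.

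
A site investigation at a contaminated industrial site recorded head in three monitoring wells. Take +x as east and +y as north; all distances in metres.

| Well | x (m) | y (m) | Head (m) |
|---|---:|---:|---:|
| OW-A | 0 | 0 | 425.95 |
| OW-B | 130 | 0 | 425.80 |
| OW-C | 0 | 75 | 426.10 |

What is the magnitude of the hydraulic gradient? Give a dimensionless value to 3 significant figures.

∂h/∂x = (425.80 − 425.95) / (130 − 0) = -0.001154
∂h/∂y = (426.10 − 425.95) / (75 − 0) = +0.002000
|∇h| = √(-0.001154² + 0.002000²) = 0.002309

0.00231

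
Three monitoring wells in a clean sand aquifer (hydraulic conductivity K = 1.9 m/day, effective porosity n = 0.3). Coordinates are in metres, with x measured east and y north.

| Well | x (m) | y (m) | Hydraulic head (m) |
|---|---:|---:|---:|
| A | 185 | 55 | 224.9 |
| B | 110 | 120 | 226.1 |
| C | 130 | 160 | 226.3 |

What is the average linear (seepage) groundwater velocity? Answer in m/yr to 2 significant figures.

28 m/yr

Three-point gradient (reference A): Δ to B = (-75, 65, +1.2), Δ to C = (-55, 105, +1.4).
∂h/∂x = -0.008140, ∂h/∂y = +0.009070 (det = -4300).
|∇h| = √(-0.008140² + 0.009070²) = 0.01219
Seepage velocity v = K·i/n = 1.9 × 0.01219 / 0.3 = 0.0772 m/day = 28.2 m/yr.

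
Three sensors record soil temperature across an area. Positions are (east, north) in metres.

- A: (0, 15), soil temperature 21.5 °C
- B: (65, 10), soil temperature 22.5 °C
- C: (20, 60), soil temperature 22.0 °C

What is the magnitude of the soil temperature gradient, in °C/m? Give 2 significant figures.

Differences from A: to B (Δx, Δy, Δh) = (65, -5, +1.0); to C = (20, 45, +0.5).
Determinant of the coordinate differences = 65·45 − 20·(-5) = 3025.
∂T/∂x = [(+1.0)·45 − (+0.5)·(-5)] / 3025 = +0.01570
∂T/∂y = [65·(+0.5) − 20·(+1.0)] / 3025 = +0.004132
|∇f| = √(0.01570² + 0.004132²) = 0.01623 °C/m

0.016 °C/m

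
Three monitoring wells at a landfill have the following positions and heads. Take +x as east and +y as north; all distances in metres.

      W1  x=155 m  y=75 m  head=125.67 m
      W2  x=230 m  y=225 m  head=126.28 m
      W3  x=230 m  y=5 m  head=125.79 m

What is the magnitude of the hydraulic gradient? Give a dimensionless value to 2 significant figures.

Taking W1 as reference: W2−W1 = (75, 150, +0.61); W3−W1 = (75, -70, +0.12).
Solve a·Δx + b·Δy = Δh: det = 75·(-70) − 75·150 = -16500.
∂h/∂x = [(+0.61)·(-70) − (+0.12)·150] / -16500 = +0.003679
∂h/∂y = [75·(+0.12) − 75·(+0.61)] / -16500 = +0.002227
|∇h| = √(0.003679² + 0.002227²) = 0.004301

0.0043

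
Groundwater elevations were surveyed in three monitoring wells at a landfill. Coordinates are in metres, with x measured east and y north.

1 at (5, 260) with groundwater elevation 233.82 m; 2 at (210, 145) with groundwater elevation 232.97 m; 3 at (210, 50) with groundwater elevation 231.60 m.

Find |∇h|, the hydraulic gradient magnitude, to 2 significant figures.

Taking 1 as reference: 2−1 = (205, -115, -0.85); 3−1 = (205, -210, -2.22).
Determinant of the coordinate differences = 205·(-210) − 205·(-115) = -19475.
∂h/∂x = [(-0.85)·(-210) − (-2.22)·(-115)] / -19475 = +0.003944
∂h/∂y = [205·(-2.22) − 205·(-0.85)] / -19475 = +0.01442
|∇h| = √(0.003944² + 0.01442²) = 0.01495

0.015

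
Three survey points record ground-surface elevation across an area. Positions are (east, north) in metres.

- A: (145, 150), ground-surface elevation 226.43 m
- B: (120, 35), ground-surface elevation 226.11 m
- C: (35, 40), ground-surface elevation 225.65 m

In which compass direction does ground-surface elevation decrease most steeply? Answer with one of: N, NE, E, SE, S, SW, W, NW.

W

Differences from A: to B (Δx, Δy, Δh) = (-25, -115, -0.32); to C = (-110, -110, -0.78).
Solve a·Δx + b·Δy = Δz: det = (-25)·(-110) − (-110)·(-115) = -9900.
∂z/∂x = [(-0.32)·(-110) − (-0.78)·(-115)] / -9900 = +0.005505
∂z/∂y = [(-25)·(-0.78) − (-110)·(-0.32)] / -9900 = +0.001586
Steepest decrease is along −∇f = (-0.005505 E, -0.001586 N) → west.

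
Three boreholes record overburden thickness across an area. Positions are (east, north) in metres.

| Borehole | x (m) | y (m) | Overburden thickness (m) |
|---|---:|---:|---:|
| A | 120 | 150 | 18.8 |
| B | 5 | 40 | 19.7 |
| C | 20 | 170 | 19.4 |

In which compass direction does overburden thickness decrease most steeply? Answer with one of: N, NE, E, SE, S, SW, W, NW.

E

Three-point gradient (reference A): Δ to B = (-115, -110, +0.9), Δ to C = (-100, 20, +0.6).
∂d/∂x = -0.006316, ∂d/∂y = -0.001579 (det = -13300).
Steepest decrease is along −∇f = (+0.006316 E, +0.001579 N) → east.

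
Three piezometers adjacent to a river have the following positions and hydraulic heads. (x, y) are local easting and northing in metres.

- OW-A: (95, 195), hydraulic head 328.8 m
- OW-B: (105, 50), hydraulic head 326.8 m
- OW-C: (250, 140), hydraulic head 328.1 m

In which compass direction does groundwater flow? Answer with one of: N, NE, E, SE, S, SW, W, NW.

S

Three-point gradient (reference OW-A): Δ to OW-B = (10, -145, -2.0), Δ to OW-C = (155, -55, -0.7).
∂h/∂x = +0.0003877, ∂h/∂y = +0.01382 (det = 21925).
Flow = −∇h = (-0.0003877 east, -0.01382 north), which points south.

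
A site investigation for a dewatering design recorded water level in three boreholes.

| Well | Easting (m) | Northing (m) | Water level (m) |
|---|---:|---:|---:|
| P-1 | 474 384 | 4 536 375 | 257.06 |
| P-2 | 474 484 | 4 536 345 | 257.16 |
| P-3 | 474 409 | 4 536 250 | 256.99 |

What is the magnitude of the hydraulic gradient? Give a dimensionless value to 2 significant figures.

Taking P-1 as reference: P-2−P-1 = (100, -30, +0.10); P-3−P-1 = (25, -125, -0.07).
Determinant of the coordinate differences = 100·(-125) − 25·(-30) = -11750.
∂h/∂x = [(+0.10)·(-125) − (-0.07)·(-30)] / -11750 = +0.001243
∂h/∂y = [100·(-0.07) − 25·(+0.10)] / -11750 = +0.0008085
|∇h| = √(0.001243² + 0.0008085²) = 0.001483

0.0015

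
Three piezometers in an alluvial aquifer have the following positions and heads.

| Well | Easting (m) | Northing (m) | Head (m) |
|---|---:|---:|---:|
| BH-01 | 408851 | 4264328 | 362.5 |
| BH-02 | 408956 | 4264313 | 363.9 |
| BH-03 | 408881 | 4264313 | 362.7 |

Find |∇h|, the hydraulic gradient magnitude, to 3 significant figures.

With h = a·x + b·y + c and BH-01 as origin, the differences give:
  105·a + (-15)·b = +1.4
  30·a + (-15)·b = +0.2
Eliminate b (×(-15) and ×(-15), subtract): -1125·a = -18.00 → a = ∂h/∂x = +0.01600
Back-substitute: b = ∂h/∂y = +0.01867.
|∇h| = √(0.01600² + 0.01867²) = 0.02459

0.0246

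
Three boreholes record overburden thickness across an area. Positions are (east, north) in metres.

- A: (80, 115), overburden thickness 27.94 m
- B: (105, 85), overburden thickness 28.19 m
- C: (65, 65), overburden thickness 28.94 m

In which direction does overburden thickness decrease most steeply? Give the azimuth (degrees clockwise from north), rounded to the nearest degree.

Taking A as reference: B−A = (25, -30, +0.25); C−A = (-15, -50, +1.00).
Solve a·Δx + b·Δy = Δd: det = 25·(-50) − (-15)·(-30) = -1700.
∂d/∂x = [(+0.25)·(-50) − (+1.00)·(-30)] / -1700 = -0.01029
∂d/∂y = [25·(+1.00) − (-15)·(+0.25)] / -1700 = -0.01691
Steepest decrease is along −∇f: components (+0.01029 E, +0.01691 N).
Azimuth = atan2(+0.01029, +0.01691) = 31.3° ≈ 031°.

031°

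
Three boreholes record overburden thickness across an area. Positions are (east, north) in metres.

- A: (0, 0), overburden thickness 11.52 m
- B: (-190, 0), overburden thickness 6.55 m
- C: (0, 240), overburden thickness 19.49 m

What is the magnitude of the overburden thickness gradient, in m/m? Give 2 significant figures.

0.042 m/m

∂d/∂x = (6.55 − 11.52) / (-190 − 0) = +0.02616
∂d/∂y = (19.49 − 11.52) / (240 − 0) = +0.03321
|∇f| = √(0.02616² + 0.03321²) = 0.04228 m/m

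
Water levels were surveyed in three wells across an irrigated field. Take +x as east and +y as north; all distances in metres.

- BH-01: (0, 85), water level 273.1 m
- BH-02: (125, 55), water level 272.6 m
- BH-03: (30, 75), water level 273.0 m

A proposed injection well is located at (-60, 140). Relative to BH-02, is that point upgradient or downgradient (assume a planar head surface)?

upgradient

Differences from BH-01: to BH-02 (Δx, Δy, Δh) = (125, -30, -0.5); to BH-03 = (30, -10, -0.1).
Solve a·Δx + b·Δy = Δh: det = 125·(-10) − 30·(-30) = -350.
∂h/∂x = [(-0.5)·(-10) − (-0.1)·(-30)] / -350 = -0.005714
∂h/∂y = [125·(-0.1) − 30·(-0.5)] / -350 = -0.007143
Head at (-60, 140) = 273.1 + (-0.005714)·(-60) + (-0.007143)·(55) = 273.05 m.
That is higher than the 272.6 m at BH-02, so the point is upgradient.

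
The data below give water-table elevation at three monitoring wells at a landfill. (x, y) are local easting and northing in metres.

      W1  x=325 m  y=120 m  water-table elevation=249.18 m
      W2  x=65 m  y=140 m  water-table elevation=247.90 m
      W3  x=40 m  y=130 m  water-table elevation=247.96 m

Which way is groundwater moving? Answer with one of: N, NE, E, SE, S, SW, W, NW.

N

Taking W1 as reference: W2−W1 = (-260, 20, -1.28); W3−W1 = (-285, 10, -1.22).
Determinant of the coordinate differences = (-260)·10 − (-285)·20 = 3100.
∂h/∂x = [(-1.28)·10 − (-1.22)·20] / 3100 = +0.003742
∂h/∂y = [(-260)·(-1.22) − (-285)·(-1.28)] / 3100 = -0.01535
Flow = −∇h = (-0.003742 east, +0.01535 north), which points north.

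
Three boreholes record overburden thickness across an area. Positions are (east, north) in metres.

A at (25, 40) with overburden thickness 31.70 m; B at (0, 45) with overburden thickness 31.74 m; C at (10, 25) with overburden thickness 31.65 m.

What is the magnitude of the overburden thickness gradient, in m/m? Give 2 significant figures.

0.0042 m/m

Taking A as reference: B−A = (-25, 5, +0.04); C−A = (-15, -15, -0.05).
Determinant of the coordinate differences = (-25)·(-15) − (-15)·5 = 450.
∂d/∂x = [(+0.04)·(-15) − (-0.05)·5] / 450 = -0.0007778
∂d/∂y = [(-25)·(-0.05) − (-15)·(+0.04)] / 450 = +0.004111
|∇f| = √(-0.0007778² + 0.004111²) = 0.004184 m/m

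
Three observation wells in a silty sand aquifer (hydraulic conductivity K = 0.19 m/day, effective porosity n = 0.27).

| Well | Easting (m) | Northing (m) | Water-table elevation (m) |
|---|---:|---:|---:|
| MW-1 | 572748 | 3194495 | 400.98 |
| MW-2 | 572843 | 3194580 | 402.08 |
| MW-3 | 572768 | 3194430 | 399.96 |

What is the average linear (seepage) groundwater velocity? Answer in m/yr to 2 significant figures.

Differences from MW-1: to MW-2 (Δx, Δy, Δh) = (95, 85, +1.10); to MW-3 = (20, -65, -1.02).
Solve a·Δx + b·Δy = Δh: det = 95·(-65) − 20·85 = -7875.
∂h/∂x = [(+1.10)·(-65) − (-1.02)·85] / -7875 = -0.001930
∂h/∂y = [95·(-1.02) − 20·(+1.10)] / -7875 = +0.01510
|∇h| = √(-0.001930² + 0.01510²) = 0.01522
Seepage velocity v = K·i/n = 0.19 × 0.01522 / 0.27 = 0.01071 m/day = 3.912 m/yr.

3.9 m/yr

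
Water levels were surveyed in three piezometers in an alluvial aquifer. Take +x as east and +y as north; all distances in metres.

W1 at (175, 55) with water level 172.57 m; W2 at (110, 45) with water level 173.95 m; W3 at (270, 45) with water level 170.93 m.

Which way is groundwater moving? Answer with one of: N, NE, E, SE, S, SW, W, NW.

NE

Differences from W1: to W2 (Δx, Δy, Δh) = (-65, -10, +1.38); to W3 = (95, -10, -1.64).
Determinant of the coordinate differences = (-65)·(-10) − 95·(-10) = 1600.
∂h/∂x = [(+1.38)·(-10) − (-1.64)·(-10)] / 1600 = -0.01887
∂h/∂y = [(-65)·(-1.64) − 95·(+1.38)] / 1600 = -0.01531
Flow = −∇h = (+0.01887 east, +0.01531 north), which points northeast.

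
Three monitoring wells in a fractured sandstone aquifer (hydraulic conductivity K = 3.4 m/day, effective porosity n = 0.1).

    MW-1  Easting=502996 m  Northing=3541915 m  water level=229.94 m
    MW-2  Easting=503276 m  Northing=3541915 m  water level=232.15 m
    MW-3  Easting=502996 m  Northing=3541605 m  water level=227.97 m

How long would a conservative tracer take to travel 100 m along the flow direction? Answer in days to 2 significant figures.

∂h/∂x = (232.15 − 229.94) / (503276 − 502996) = +0.007893
∂h/∂y = (227.97 − 229.94) / (3541605 − 3541915) = +0.006355
|∇h| = √(0.007893² + 0.006355²) = 0.01013
Seepage velocity v = K·i/n = 3.4 × 0.01013 / 0.1 = 0.3444 m/day.
t = 100 / 0.3444 = 290.4 days.

290 days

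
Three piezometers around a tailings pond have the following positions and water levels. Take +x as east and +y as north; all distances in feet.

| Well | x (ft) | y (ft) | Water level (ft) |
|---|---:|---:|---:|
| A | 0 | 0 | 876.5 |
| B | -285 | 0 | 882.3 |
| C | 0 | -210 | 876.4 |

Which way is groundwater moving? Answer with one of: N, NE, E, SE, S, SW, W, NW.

E

∂h/∂x = (882.3 − 876.5) / (-285 − 0) = -0.02035
∂h/∂y = (876.4 − 876.5) / (-210 − 0) = +0.0004762
Flow = −∇h = (+0.02035 east, -0.0004762 north), which points east.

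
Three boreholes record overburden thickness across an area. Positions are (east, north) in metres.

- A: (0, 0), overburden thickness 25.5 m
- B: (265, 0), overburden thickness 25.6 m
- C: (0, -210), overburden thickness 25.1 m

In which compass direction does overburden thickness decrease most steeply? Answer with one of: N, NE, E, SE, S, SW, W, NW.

∂d/∂x = (25.6 − 25.5) / (265 − 0) = +0.0003774
∂d/∂y = (25.1 − 25.5) / (-210 − 0) = +0.001905
Steepest decrease is along −∇f = (-0.0003774 E, -0.001905 N) → south.

S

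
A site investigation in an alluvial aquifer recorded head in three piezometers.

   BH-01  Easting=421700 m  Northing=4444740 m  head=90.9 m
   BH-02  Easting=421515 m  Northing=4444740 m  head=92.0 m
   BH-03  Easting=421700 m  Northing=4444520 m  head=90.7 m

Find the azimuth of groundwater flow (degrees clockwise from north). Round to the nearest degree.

099°

∂h/∂x = (92.0 − 90.9) / (421515 − 421700) = -0.005946
∂h/∂y = (90.7 − 90.9) / (4444520 − 4444740) = +0.0009091
Flow direction (−∇h) has components (+0.005946 E, -0.0009091 N).
Azimuth = atan2(E, N) = atan2(+0.005946, -0.0009091) = 98.7° ≈ 099°.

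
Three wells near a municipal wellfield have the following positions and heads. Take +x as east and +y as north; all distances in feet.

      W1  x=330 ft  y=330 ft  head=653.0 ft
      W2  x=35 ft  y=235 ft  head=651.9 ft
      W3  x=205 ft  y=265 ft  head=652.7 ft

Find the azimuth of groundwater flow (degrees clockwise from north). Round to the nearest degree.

With h = a·x + b·y + c and W1 as origin, the differences give:
  (-295)·a + (-95)·b = -1.1
  (-125)·a + (-65)·b = -0.3
Eliminate b (×(-65) and ×(-95), subtract): 7300·a = 43.00 → a = ∂h/∂x = +0.005890
Back-substitute: b = ∂h/∂y = -0.006712.
Flow direction (−∇h) has components (-0.005890 E, +0.006712 N).
Azimuth = atan2(E, N) = atan2(-0.005890, +0.006712) = 318.7° ≈ 319°.

319°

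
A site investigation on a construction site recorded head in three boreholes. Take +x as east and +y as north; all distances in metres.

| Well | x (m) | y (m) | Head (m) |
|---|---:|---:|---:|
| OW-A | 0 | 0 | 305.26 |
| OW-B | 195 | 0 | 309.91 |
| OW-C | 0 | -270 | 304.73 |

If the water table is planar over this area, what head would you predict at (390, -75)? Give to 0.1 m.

314.4 m

∂h/∂x = (309.91 − 305.26) / (195 − 0) = +0.02385
∂h/∂y = (304.73 − 305.26) / (-270 − 0) = +0.001963
h(390, -75) = 305.26 + (+0.02385)·(390) + (+0.001963)·(-75) = 305.26 +9.300 -0.147 = 314.413 m.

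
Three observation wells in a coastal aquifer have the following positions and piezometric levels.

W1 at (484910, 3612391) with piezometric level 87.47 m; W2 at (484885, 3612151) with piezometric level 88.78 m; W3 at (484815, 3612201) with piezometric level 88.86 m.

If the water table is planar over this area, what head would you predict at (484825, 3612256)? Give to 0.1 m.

88.5 m

With h = a·x + b·y + c and W1 as origin, the differences give:
  (-25)·a + (-240)·b = +1.31
  (-95)·a + (-190)·b = +1.39
Eliminate b (×(-190) and ×(-240), subtract): -18050·a = 84.700 → a = ∂h/∂x = -0.004693
Back-substitute: b = ∂h/∂y = -0.004970.
h(484825, 3612256) = 87.47 + (-0.004693)·(-85) + (-0.004970)·(-135) = 87.47 +0.399 +0.671 = 88.540 m.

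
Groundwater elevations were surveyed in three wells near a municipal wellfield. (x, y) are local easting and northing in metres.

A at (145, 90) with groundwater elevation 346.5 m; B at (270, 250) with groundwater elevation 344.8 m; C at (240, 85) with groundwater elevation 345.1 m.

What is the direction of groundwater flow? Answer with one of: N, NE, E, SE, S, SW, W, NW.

E

Taking A as reference: B−A = (125, 160, -1.7); C−A = (95, -5, -1.4).
Solve a·Δx + b·Δy = Δh: det = 125·(-5) − 95·160 = -15825.
∂h/∂x = [(-1.7)·(-5) − (-1.4)·160] / -15825 = -0.01469
∂h/∂y = [125·(-1.4) − 95·(-1.7)] / -15825 = +0.0008531
Flow = −∇h = (+0.01469 east, -0.0008531 north), which points east.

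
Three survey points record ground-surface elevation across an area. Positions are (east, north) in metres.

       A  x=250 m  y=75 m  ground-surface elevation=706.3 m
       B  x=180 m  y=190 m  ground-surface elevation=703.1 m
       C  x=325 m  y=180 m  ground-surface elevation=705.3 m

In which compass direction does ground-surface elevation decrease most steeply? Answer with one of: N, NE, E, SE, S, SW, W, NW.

NW

Differences from A: to B (Δx, Δy, Δh) = (-70, 115, -3.2); to C = (75, 105, -1.0).
Solve a·Δx + b·Δy = Δz: det = (-70)·105 − 75·115 = -15975.
∂z/∂x = [(-3.2)·105 − (-1.0)·115] / -15975 = +0.01383
∂z/∂y = [(-70)·(-1.0) − 75·(-3.2)] / -15975 = -0.01941
Steepest decrease is along −∇f = (-0.01383 E, +0.01941 N) → northwest.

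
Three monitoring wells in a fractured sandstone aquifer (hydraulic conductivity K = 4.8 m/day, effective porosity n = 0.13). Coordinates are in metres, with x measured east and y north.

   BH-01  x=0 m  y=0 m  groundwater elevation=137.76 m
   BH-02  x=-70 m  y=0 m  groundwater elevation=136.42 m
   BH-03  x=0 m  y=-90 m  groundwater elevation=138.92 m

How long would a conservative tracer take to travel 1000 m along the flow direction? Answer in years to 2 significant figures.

∂h/∂x = (136.42 − 137.76) / (-70 − 0) = +0.01914
∂h/∂y = (138.92 − 137.76) / (-90 − 0) = -0.01289
|∇h| = √(0.01914² + -0.01289²) = 0.02308
Seepage velocity v = K·i/n = 4.8 × 0.02308 / 0.13 = 0.8522 m/day.
t = 1000 / 0.8522 = 1173 days = 3.21 years.

3.2 years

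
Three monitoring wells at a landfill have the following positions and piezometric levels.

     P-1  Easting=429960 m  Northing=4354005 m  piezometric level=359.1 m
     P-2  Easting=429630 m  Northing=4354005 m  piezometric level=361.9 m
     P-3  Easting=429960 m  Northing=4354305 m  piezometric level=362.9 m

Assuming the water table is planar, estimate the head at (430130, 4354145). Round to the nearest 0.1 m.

359.4 m

∂h/∂x = (361.9 − 359.1) / (429630 − 429960) = -0.008485
∂h/∂y = (362.9 − 359.1) / (4354305 − 4354005) = +0.01267
h(430130, 4354145) = 359.1 + (-0.008485)·(170) + (+0.01267)·(140) = 359.1 -1.442 +1.773 = 359.431 m.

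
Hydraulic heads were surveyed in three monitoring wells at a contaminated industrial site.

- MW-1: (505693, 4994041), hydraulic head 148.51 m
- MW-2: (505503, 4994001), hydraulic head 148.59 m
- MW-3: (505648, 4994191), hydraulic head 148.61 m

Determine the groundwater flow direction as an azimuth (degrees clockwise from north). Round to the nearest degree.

134°

With h = a·x + b·y + c and MW-1 as origin, the differences give:
  (-190)·a + (-40)·b = +0.08
  (-45)·a + 150·b = +0.10
Eliminate b (×150 and ×(-40), subtract): -30300·a = 16.000 → a = ∂h/∂x = -0.0005281
Back-substitute: b = ∂h/∂y = +0.0005083.
Flow direction (−∇h) has components (+0.0005281 E, -0.0005083 N).
Azimuth = atan2(E, N) = atan2(+0.0005281, -0.0005083) = 133.9° ≈ 134°.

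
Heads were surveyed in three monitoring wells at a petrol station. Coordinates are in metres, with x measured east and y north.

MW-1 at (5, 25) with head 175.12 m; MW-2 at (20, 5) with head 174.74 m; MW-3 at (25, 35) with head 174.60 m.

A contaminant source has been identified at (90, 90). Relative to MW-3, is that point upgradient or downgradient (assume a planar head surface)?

With h = a·x + b·y + c and MW-1 as origin, the differences give:
  15·a + (-20)·b = -0.38
  20·a + 10·b = -0.52
Eliminate b (×10 and ×(-20), subtract): 550·a = -14.200 → a = ∂h/∂x = -0.02582
Back-substitute: b = ∂h/∂y = -0.0003636.
Head at (90, 90) = 175.12 + (-0.02582)·(85) + (-0.0003636)·(65) = 172.90 m.
That is lower than the 174.60 m at MW-3, so the point is downgradient.

downgradient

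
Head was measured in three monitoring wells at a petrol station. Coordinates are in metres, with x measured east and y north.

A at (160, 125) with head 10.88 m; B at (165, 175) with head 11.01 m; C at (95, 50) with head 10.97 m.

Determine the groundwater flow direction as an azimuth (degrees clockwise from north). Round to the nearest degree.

122°

Differences from A: to B (Δx, Δy, Δh) = (5, 50, +0.13); to C = (-65, -75, +0.09).
Determinant of the coordinate differences = 5·(-75) − (-65)·50 = 2875.
∂h/∂x = [(+0.13)·(-75) − (+0.09)·50] / 2875 = -0.004957
∂h/∂y = [5·(+0.09) − (-65)·(+0.13)] / 2875 = +0.003096
Flow direction (−∇h) has components (+0.004957 E, -0.003096 N).
Azimuth = atan2(E, N) = atan2(+0.004957, -0.003096) = 122.0° ≈ 122°.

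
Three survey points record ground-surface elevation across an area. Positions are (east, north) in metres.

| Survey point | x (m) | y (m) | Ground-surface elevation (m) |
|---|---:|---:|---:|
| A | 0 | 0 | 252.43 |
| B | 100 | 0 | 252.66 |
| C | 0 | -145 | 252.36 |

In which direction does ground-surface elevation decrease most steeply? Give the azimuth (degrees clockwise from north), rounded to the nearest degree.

258°

∂z/∂x = (252.66 − 252.43) / (100 − 0) = +0.002300
∂z/∂y = (252.36 − 252.43) / (-145 − 0) = +0.0004828
Steepest decrease is along −∇f: components (-0.002300 E, -0.0004828 N).
Azimuth = atan2(-0.002300, -0.0004828) = 258.1° ≈ 258°.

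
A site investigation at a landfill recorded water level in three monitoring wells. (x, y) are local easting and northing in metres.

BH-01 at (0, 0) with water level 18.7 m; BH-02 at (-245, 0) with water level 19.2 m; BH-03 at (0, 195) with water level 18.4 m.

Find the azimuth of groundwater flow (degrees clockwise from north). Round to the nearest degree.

053°

∂h/∂x = (19.2 − 18.7) / (-245 − 0) = -0.002041
∂h/∂y = (18.4 − 18.7) / (195 − 0) = -0.001538
Flow direction (−∇h) has components (+0.002041 E, +0.001538 N).
Azimuth = atan2(E, N) = atan2(+0.002041, +0.001538) = 53.0° ≈ 053°.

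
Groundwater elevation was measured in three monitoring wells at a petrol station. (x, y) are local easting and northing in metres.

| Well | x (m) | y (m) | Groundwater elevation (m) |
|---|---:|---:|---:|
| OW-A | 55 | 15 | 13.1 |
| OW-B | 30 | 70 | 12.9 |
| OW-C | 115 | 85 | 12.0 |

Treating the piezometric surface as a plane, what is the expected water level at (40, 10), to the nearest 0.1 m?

Differences from OW-A: to OW-B (Δx, Δy, Δh) = (-25, 55, -0.2); to OW-C = (60, 70, -1.1).
Solve a·Δx + b·Δy = Δh: det = (-25)·70 − 60·55 = -5050.
∂h/∂x = [(-0.2)·70 − (-1.1)·55] / -5050 = -0.009208
∂h/∂y = [(-25)·(-1.1) − 60·(-0.2)] / -5050 = -0.007822
h(40, 10) = 13.1 + (-0.009208)·(-15) + (-0.007822)·(-5) = 13.1 +0.138 +0.039 = 13.277 m.

13.3 m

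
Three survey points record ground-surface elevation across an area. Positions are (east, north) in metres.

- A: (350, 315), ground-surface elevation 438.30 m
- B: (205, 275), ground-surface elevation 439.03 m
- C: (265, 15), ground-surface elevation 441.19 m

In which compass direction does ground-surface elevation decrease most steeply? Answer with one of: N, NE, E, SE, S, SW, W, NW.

Three-point gradient (reference A): Δ to B = (-145, -40, +0.73), Δ to C = (-85, -300, +2.89).
∂z/∂x = -0.002579, ∂z/∂y = -0.008903 (det = 40100).
Steepest decrease is along −∇f = (+0.002579 E, +0.008903 N) → north.

N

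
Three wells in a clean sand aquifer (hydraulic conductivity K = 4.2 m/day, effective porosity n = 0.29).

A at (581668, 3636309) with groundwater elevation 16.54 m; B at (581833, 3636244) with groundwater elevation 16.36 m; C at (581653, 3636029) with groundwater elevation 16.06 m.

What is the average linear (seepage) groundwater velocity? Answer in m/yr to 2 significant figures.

Three-point gradient (reference A): Δ to B = (165, -65, -0.18), Δ to C = (-15, -280, -0.48).
∂h/∂x = -0.0004070, ∂h/∂y = +0.001736 (det = -47175).
|∇h| = √(-0.0004070² + 0.001736²) = 0.001783
Seepage velocity v = K·i/n = 4.2 × 0.001783 / 0.29 = 0.02582 m/day = 9.431 m/yr.

9.4 m/yr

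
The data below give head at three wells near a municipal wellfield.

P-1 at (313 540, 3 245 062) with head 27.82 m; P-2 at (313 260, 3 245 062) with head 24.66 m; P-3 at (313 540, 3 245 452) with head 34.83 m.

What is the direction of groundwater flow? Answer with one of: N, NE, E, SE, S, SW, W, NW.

∂h/∂x = (24.66 − 27.82) / (313260 − 313540) = +0.01129
∂h/∂y = (34.83 − 27.82) / (3245452 − 3245062) = +0.01797
Flow = −∇h = (-0.01129 east, -0.01797 north), which points southwest.

SW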